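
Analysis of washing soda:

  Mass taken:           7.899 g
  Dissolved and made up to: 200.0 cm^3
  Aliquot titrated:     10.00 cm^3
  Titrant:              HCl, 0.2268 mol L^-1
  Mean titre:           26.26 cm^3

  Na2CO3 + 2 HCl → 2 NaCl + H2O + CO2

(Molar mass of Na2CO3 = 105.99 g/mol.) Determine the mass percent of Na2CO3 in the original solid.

79.92 %

n(HCl) per titration = 0.02626 × 0.2268 = 5.956 × 10^-3 mol
From the 1:2 ratio, n(Na2CO3) in each aliquot = 1/2 × 5.956 × 10^-3 = 2.978 × 10^-3 mol
n(Na2CO3) in the whole flask = 2.978 × 10^-3 × 200.0/10.00 = 0.05956 mol
mass of Na2CO3 = 0.05956 × 105.99 = 6.313 g
% Na2CO3 = 6.313 / 7.899 × 100 = 79.92 %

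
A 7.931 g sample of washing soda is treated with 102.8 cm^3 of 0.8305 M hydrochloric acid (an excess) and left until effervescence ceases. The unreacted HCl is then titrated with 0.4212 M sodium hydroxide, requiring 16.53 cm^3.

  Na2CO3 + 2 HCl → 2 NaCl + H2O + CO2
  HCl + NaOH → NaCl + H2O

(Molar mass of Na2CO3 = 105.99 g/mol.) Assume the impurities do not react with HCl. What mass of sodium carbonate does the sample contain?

n(HCl) added = 0.1028 × 0.8305 = 0.08538 mol
n(NaOH) used in back-titration = 0.01653 × 0.4212 = 6.962 × 10^-3 mol
n(HCl) left over = 6.962 × 10^-3 mol (1:1 ratio)
n(HCl) consumed by analyte = 0.08538 − 6.962 × 10^-3 = 0.07841 mol
From the 1:2 ratio, n(Na2CO3) = 1/2 × 0.07841 = 0.03921 mol
mass of Na2CO3 = 0.03921 × 105.99 = 4.155 g

4.155 g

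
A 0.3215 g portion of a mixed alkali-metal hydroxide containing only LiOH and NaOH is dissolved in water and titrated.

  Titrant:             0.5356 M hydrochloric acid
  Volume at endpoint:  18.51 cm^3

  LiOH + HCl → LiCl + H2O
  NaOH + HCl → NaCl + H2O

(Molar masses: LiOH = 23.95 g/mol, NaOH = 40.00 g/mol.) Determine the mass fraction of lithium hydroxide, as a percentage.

34.84 %

n(HCl) = 0.01851 × 0.5356 = 9.914 × 10^-3 mol
Let x = n(LiOH), y = n(NaOH).
Titrant: 1x + 1y = 9.914 × 10^-3;  mass: 23.95x + 40.00y = 0.3215
Solving, x = 4.677 × 10^-3 mol, y = 5.237 × 10^-3 mol
mass of LiOH = 4.677 × 10^-3 × 23.95 = 0.1120 g
% LiOH = 0.1120 / 0.3215 × 100 = 34.84 %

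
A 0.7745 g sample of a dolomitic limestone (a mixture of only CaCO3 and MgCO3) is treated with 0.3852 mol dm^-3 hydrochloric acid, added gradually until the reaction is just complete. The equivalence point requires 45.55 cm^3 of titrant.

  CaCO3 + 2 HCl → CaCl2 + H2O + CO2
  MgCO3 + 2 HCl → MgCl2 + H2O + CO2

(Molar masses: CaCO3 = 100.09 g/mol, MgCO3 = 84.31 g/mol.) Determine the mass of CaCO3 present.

n(HCl) = 0.04555 × 0.3852 = 0.01755 mol
Let x = n(CaCO3), y = n(MgCO3).
Titrant: 2x + 2y = 0.01755;  mass: 100.09x + 84.31y = 0.7745
Solving, x = 2.209 × 10^-3 mol, y = 6.564 × 10^-3 mol
mass of CaCO3 = 2.209 × 10^-3 × 100.09 = 0.2211 g

0.2211 g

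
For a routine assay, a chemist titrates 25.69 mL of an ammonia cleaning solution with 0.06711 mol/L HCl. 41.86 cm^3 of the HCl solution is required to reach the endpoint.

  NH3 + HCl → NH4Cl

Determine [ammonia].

n(HCl) = 0.04186 L × 0.06711 mol/L = 2.809 × 10^-3 mol
n(NH3) = 2.809 × 10^-3 mol (1:1 mole ratio)
[NH3] = 2.809 × 10^-3 mol / 0.02569 L = 0.1094 mol/L

0.1094 mol/L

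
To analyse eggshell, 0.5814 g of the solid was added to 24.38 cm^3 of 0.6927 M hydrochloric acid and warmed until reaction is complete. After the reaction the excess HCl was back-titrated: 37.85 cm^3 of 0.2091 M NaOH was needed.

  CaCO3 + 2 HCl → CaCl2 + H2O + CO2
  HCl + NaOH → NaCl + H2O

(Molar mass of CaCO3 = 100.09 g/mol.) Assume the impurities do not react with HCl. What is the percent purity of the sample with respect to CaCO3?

77.24 %

n(HCl) added = 0.02438 × 0.6927 = 0.01689 mol
n(NaOH) used in back-titration = 0.03785 × 0.2091 = 7.914 × 10^-3 mol
n(HCl) left over = 7.914 × 10^-3 mol (1:1 ratio)
n(HCl) consumed by analyte = 0.01689 − 7.914 × 10^-3 = 8.974 × 10^-3 mol
From the 1:2 ratio, n(CaCO3) = 1/2 × 8.974 × 10^-3 = 4.487 × 10^-3 mol
mass of CaCO3 = 4.487 × 10^-3 × 100.09 = 0.4491 g
% CaCO3 = 0.4491 / 0.5814 × 100 = 77.24 %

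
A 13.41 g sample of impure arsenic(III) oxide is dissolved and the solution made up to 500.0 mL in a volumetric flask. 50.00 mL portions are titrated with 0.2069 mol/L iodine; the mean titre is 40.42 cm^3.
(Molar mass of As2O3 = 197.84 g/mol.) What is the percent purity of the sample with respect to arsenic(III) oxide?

61.69 %

As2O3 + 2 I2 + 2 H2O → As2O5 + 4 HI
n(I2) per titration = 0.04042 × 0.2069 = 8.363 × 10^-3 mol
From the 1:2 ratio, n(As2O3) in each aliquot = 1/2 × 8.363 × 10^-3 = 4.181 × 10^-3 mol
n(As2O3) in the whole flask = 4.181 × 10^-3 × 500.0/50.00 = 0.04181 mol
mass of As2O3 = 0.04181 × 197.84 = 8.273 g
% As2O3 = 8.273 / 13.41 × 100 = 61.69 %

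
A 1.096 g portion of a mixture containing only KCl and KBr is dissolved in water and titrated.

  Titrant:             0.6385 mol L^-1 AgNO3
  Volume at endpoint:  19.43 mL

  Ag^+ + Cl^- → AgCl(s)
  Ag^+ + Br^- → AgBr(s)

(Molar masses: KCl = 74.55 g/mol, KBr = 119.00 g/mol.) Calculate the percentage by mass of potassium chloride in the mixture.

58.20 %

n(AgNO3) = 0.01943 × 0.6385 = 0.01241 mol
Let x = n(KCl), y = n(KBr).
Titrant: 1x + 1y = 0.01241;  mass: 74.55x + 119.00y = 1.096
Solving, x = 8.556 × 10^-3 mol, y = 3.850 × 10^-3 mol
mass of KCl = 8.556 × 10^-3 × 74.55 = 0.6379 g
% KCl = 0.6379 / 1.096 × 100 = 58.20 %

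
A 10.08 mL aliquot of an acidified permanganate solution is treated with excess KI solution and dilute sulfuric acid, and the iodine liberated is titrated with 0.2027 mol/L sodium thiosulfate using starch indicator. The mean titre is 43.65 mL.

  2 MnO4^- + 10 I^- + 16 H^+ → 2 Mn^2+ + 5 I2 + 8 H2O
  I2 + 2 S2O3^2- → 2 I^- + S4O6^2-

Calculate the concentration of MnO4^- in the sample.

n(S2O3^2-) = 0.04365 × 0.2027 = 8.848 × 10^-3 mol
n(I2) = n(S2O3^2-)/2 = 4.424 × 10^-3 mol
From the 2:5 ratio, n(MnO4^-) in the aliquot = 2/5 × 4.424 × 10^-3 = 1.770 × 10^-3 mol
[MnO4^-] = 1.770 × 10^-3 / 0.01008 = 0.1756 mol/L

0.1756 mol/L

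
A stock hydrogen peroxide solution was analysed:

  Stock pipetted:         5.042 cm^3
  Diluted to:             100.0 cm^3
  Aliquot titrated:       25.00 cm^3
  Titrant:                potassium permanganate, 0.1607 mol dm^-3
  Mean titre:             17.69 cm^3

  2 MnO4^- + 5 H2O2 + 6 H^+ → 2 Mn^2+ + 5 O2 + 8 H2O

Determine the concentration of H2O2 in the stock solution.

n(KMnO4) = 0.01769 × 0.1607 = 2.843 × 10^-3 mol
From the 5:2 ratio, n(H2O2) in the aliquot = 5/2 × 2.843 × 10^-3 = 7.107 × 10^-3 mol
[H2O2]_dilute = 7.107 × 10^-3 / 0.02500 = 0.2843 mol/L
Dilution factor = 100.0 / 5.042 = 19.83
[H2O2]_stock = 0.2843 × 19.83 = 5.638 mol/L

5.638 mol/L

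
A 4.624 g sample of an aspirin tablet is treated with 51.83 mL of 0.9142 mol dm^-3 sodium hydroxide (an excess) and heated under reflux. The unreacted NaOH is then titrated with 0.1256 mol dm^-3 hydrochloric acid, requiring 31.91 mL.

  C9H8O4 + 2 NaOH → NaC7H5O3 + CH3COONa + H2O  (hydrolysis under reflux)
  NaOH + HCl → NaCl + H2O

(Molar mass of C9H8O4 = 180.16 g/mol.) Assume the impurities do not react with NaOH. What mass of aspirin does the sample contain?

n(NaOH) added = 0.05183 × 0.9142 = 0.04738 mol
n(HCl) used in back-titration = 0.03191 × 0.1256 = 4.008 × 10^-3 mol
n(NaOH) left over = 4.008 × 10^-3 mol (1:1 ratio)
n(NaOH) consumed by analyte = 0.04738 − 4.008 × 10^-3 = 0.04338 mol
From the 1:2 ratio, n(C9H8O4) = 1/2 × 0.04338 = 0.02169 mol
mass of C9H8O4 = 0.02169 × 180.16 = 3.907 g

3.907 g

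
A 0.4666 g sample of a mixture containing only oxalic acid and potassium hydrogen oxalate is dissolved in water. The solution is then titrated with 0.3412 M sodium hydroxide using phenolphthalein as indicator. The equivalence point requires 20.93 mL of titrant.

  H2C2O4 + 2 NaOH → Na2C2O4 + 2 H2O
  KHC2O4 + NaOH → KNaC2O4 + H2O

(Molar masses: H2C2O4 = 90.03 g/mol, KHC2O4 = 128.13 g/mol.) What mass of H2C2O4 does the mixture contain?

n(NaOH) = 0.02093 × 0.3412 = 7.141 × 10^-3 mol
Let x = n(H2C2O4), y = n(KHC2O4).
Titrant: 2x + 1y = 7.141 × 10^-3;  mass: 90.03x + 128.13y = 0.4666
Solving, x = 2.698 × 10^-3 mol, y = 1.746 × 10^-3 mol
mass of H2C2O4 = 2.698 × 10^-3 × 90.03 = 0.2429 g

0.2429 g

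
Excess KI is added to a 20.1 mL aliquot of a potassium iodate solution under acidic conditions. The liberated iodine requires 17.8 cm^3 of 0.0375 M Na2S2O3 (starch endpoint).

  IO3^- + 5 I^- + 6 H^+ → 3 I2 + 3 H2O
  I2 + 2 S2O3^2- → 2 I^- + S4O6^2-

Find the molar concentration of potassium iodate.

n(S2O3^2-) = 0.0178 × 0.0375 = 6.67 × 10^-4 mol
n(I2) = n(S2O3^2-)/2 = 3.34 × 10^-4 mol
From the 1:3 ratio, n(IO3^-) in the aliquot = 1/3 × 3.34 × 10^-4 = 1.11 × 10^-4 mol
[IO3^-] = 1.11 × 10^-4 / 0.0201 = 0.00553 mol/L

0.00553 M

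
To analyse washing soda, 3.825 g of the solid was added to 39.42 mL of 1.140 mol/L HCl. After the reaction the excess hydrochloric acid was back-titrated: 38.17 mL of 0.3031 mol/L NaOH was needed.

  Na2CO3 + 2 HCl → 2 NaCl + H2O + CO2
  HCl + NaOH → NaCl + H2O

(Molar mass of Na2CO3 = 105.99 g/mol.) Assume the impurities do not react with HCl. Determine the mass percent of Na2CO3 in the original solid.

46.23 %

n(HCl) added = 0.03942 × 1.140 = 0.04494 mol
n(NaOH) used in back-titration = 0.03817 × 0.3031 = 0.01157 mol
n(HCl) left over = 0.01157 mol (1:1 ratio)
n(HCl) consumed by analyte = 0.04494 − 0.01157 = 0.03337 mol
From the 1:2 ratio, n(Na2CO3) = 1/2 × 0.03337 = 0.01668 mol
mass of Na2CO3 = 0.01668 × 105.99 = 1.768 g
% Na2CO3 = 1.768 / 3.825 × 100 = 46.23 %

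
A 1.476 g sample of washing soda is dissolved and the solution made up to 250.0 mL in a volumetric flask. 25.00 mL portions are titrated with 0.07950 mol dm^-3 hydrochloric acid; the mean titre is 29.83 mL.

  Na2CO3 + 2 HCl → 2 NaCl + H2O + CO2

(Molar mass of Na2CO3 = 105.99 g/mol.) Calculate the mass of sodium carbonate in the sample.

n(HCl) per titration = 0.02983 × 0.07950 = 2.371 × 10^-3 mol
From the 1:2 ratio, n(Na2CO3) in each aliquot = 1/2 × 2.371 × 10^-3 = 1.186 × 10^-3 mol
n(Na2CO3) in the whole flask = 1.186 × 10^-3 × 250.0/25.00 = 0.01186 mol
mass of Na2CO3 = 0.01186 × 105.99 = 1.257 g

1.257 g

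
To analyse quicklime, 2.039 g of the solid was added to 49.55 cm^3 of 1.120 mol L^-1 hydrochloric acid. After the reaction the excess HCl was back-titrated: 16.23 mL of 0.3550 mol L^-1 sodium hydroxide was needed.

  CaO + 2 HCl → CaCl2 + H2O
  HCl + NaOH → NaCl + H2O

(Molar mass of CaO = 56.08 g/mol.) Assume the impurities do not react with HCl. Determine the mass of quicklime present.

1.395 g

n(HCl) added = 0.04955 × 1.120 = 0.05550 mol
n(NaOH) used in back-titration = 0.01623 × 0.3550 = 5.762 × 10^-3 mol
n(HCl) left over = 5.762 × 10^-3 mol (1:1 ratio)
n(HCl) consumed by analyte = 0.05550 − 5.762 × 10^-3 = 0.04973 mol
From the 1:2 ratio, n(CaO) = 1/2 × 0.04973 = 0.02487 mol
mass of CaO = 0.02487 × 56.08 = 1.395 g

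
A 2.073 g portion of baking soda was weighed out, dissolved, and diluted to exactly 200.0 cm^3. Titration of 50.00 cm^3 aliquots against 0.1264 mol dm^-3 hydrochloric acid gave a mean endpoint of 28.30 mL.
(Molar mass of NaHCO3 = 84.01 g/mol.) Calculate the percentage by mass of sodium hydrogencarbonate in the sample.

NaHCO3 + HCl → NaCl + H2O + CO2
n(HCl) per titration = 0.02830 × 0.1264 = 3.577 × 10^-3 mol
n(NaHCO3) in each aliquot = 3.577 × 10^-3 mol (1:1 ratio)
n(NaHCO3) in the whole flask = 3.577 × 10^-3 × 200.0/50.00 = 0.01431 mol
mass of NaHCO3 = 0.01431 × 84.01 = 1.202 g
% NaHCO3 = 1.202 / 2.073 × 100 = 57.99 %

57.99 %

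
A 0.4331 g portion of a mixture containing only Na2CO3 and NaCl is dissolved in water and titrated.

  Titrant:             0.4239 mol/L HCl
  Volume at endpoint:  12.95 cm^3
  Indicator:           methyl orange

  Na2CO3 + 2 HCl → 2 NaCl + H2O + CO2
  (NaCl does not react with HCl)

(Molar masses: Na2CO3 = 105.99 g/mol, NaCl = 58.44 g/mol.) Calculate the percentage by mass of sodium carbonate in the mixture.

67.17 %

n(HCl) = 0.01295 × 0.4239 = 5.490 × 10^-3 mol
Let x = n(Na2CO3), y = n(NaCl).
Titrant: 2x = 5.490 × 10^-3;  mass: 105.99x + 58.44y = 0.4331
Solving, x = 2.745 × 10^-3 mol, y = 2.433 × 10^-3 mol
mass of Na2CO3 = 2.745 × 10^-3 × 105.99 = 0.2909 g
% Na2CO3 = 0.2909 / 0.4331 × 100 = 67.17 %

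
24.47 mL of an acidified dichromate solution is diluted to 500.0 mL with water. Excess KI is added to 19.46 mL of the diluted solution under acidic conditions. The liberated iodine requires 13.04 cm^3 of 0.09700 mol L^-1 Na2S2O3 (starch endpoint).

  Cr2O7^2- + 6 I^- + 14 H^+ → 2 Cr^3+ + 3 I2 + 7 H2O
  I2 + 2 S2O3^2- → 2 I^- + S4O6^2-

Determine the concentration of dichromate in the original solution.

0.2214 mol/L

n(S2O3^2-) = 0.01304 × 0.09700 = 1.265 × 10^-3 mol
n(I2) = n(S2O3^2-)/2 = 6.324 × 10^-4 mol
From the 1:3 ratio, n(Cr2O7^2-) in the aliquot = 1/3 × 6.324 × 10^-4 = 2.108 × 10^-4 mol
[Cr2O7^2-]_dilute = 2.108 × 10^-4 / 0.01946 = 0.01083 mol/L
[Cr2O7^2-]_original = 0.01083 × 500.0/24.47 = 0.2214 mol/L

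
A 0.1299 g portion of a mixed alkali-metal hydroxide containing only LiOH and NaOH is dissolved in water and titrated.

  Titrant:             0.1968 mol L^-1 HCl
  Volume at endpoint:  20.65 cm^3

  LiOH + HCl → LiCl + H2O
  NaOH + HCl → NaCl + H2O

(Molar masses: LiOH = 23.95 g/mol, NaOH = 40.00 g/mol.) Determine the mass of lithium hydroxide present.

n(HCl) = 0.02065 × 0.1968 = 4.064 × 10^-3 mol
Let x = n(LiOH), y = n(NaOH).
Titrant: 1x + 1y = 4.064 × 10^-3;  mass: 23.95x + 40.00y = 0.1299
Solving, x = 2.035 × 10^-3 mol, y = 2.029 × 10^-3 mol
mass of LiOH = 2.035 × 10^-3 × 23.95 = 0.04873 g

0.04873 g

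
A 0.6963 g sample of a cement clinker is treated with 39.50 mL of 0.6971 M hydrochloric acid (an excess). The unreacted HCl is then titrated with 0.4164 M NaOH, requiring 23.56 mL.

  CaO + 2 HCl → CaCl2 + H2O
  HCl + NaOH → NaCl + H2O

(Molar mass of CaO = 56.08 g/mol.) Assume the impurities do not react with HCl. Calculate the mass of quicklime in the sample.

0.4970 g

n(HCl) added = 0.03950 × 0.6971 = 0.02754 mol
n(NaOH) used in back-titration = 0.02356 × 0.4164 = 9.810 × 10^-3 mol
n(HCl) left over = 9.810 × 10^-3 mol (1:1 ratio)
n(HCl) consumed by analyte = 0.02754 − 9.810 × 10^-3 = 0.01773 mol
From the 1:2 ratio, n(CaO) = 1/2 × 0.01773 = 8.863 × 10^-3 mol
mass of CaO = 8.863 × 10^-3 × 56.08 = 0.4970 g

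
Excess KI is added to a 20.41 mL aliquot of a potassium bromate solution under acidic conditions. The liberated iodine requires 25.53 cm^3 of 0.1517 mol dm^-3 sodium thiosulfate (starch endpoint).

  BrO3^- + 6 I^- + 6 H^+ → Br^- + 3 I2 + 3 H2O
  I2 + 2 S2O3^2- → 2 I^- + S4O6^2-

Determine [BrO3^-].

0.03163 mol/L

n(S2O3^2-) = 0.02553 × 0.1517 = 3.873 × 10^-3 mol
n(I2) = n(S2O3^2-)/2 = 1.936 × 10^-3 mol
From the 1:3 ratio, n(BrO3^-) in the aliquot = 1/3 × 1.936 × 10^-3 = 6.455 × 10^-4 mol
[BrO3^-] = 6.455 × 10^-4 / 0.02041 = 0.03163 mol/L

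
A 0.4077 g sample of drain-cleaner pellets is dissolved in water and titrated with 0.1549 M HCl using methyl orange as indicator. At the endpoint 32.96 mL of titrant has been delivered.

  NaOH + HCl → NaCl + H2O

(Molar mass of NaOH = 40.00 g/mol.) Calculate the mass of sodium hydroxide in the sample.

0.2042 g

n(HCl) = 0.03296 L × 0.1549 mol/L = 5.106 × 10^-3 mol
n(NaOH) = 5.106 × 10^-3 mol (1:1 ratio)
mass of NaOH = 5.106 × 10^-3 × 40.00 g/mol = 0.2042 g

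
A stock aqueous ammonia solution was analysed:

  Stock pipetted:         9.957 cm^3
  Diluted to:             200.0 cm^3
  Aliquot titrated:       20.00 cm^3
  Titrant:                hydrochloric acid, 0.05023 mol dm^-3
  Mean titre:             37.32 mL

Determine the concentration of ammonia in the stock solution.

NH3 + HCl → NH4Cl
n(HCl) = 0.03732 × 0.05023 = 1.875 × 10^-3 mol
n(NH3) in the aliquot = 1.875 × 10^-3 mol (1:1 ratio)
[NH3]_dilute = 1.875 × 10^-3 / 0.02000 = 0.09373 mol/L
Dilution factor = 200.0 / 9.957 = 20.09
[NH3]_stock = 0.09373 × 20.09 = 1.883 mol/L

1.883 mol/L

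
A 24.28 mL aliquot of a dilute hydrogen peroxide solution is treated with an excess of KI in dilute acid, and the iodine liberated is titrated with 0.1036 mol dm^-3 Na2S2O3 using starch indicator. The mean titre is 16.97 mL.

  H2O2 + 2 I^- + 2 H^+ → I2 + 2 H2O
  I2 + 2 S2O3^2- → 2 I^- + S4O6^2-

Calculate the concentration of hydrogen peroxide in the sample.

n(S2O3^2-) = 0.01697 × 0.1036 = 1.758 × 10^-3 mol
n(I2) = n(S2O3^2-)/2 = 8.790 × 10^-4 mol
n(H2O2) in the aliquot = 8.790 × 10^-4 mol (1:1 ratio)
[H2O2] = 8.790 × 10^-4 / 0.02428 = 0.03620 mol/L

0.03620 mol/L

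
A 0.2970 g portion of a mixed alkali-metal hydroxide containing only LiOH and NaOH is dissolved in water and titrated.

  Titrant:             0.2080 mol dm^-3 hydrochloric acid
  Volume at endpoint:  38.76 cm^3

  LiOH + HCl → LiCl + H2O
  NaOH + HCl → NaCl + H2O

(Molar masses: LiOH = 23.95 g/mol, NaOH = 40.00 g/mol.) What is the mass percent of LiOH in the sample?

n(HCl) = 0.03876 × 0.2080 = 8.062 × 10^-3 mol
Let x = n(LiOH), y = n(NaOH).
Titrant: 1x + 1y = 8.062 × 10^-3;  mass: 23.95x + 40.00y = 0.2970
Solving, x = 1.588 × 10^-3 mol, y = 6.474 × 10^-3 mol
mass of LiOH = 1.588 × 10^-3 × 23.95 = 0.03803 g
% LiOH = 0.03803 / 0.2970 × 100 = 12.80 %

12.80 %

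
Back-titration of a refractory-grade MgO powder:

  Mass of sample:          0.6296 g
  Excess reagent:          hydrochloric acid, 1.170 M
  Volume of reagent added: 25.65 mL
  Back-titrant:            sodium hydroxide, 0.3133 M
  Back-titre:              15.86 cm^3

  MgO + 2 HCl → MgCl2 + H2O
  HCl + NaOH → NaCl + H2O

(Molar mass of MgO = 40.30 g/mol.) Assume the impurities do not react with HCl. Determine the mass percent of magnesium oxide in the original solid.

n(HCl) added = 0.02565 × 1.170 = 0.03001 mol
n(NaOH) used in back-titration = 0.01586 × 0.3133 = 4.969 × 10^-3 mol
n(HCl) left over = 4.969 × 10^-3 mol (1:1 ratio)
n(HCl) consumed by analyte = 0.03001 − 4.969 × 10^-3 = 0.02504 mol
From the 1:2 ratio, n(MgO) = 1/2 × 0.02504 = 0.01252 mol
mass of MgO = 0.01252 × 40.30 = 0.5046 g
% MgO = 0.5046 / 0.6296 × 100 = 80.14 %

80.14 %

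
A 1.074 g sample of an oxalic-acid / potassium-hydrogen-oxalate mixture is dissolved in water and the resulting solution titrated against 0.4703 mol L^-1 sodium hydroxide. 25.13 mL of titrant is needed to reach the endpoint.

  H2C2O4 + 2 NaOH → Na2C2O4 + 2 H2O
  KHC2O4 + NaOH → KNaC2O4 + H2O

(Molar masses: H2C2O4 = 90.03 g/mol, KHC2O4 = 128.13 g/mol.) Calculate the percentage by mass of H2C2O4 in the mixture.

n(NaOH) = 0.02513 × 0.4703 = 0.01182 mol
Let x = n(H2C2O4), y = n(KHC2O4).
Titrant: 2x + 1y = 0.01182;  mass: 90.03x + 128.13y = 1.074
Solving, x = 2.649 × 10^-3 mol, y = 6.521 × 10^-3 mol
mass of H2C2O4 = 2.649 × 10^-3 × 90.03 = 0.2385 g
% H2C2O4 = 0.2385 / 1.074 × 100 = 22.20 %

22.20 %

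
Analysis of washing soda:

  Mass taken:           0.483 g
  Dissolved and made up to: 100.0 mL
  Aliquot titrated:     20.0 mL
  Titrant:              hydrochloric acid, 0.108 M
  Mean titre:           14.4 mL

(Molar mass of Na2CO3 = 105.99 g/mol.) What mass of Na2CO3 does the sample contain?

0.412 g

Na2CO3 + 2 HCl → 2 NaCl + H2O + CO2
n(HCl) per titration = 0.0144 × 0.108 = 1.56 × 10^-3 mol
From the 1:2 ratio, n(Na2CO3) in each aliquot = 1/2 × 1.56 × 10^-3 = 7.78 × 10^-4 mol
n(Na2CO3) in the whole flask = 7.78 × 10^-4 × 100.0/20.0 = 3.89 × 10^-3 mol
mass of Na2CO3 = 3.89 × 10^-3 × 105.99 = 0.412 g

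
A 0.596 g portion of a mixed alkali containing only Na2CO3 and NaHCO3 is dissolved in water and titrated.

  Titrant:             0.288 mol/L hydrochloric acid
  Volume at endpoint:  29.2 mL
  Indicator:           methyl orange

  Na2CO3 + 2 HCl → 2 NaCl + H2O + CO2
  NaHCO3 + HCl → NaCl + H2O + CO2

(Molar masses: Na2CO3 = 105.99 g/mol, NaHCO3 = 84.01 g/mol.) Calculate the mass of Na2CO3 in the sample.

0.189 g

n(HCl) = 0.0292 × 0.288 = 8.41 × 10^-3 mol
Let x = n(Na2CO3), y = n(NaHCO3).
Titrant: 2x + 1y = 8.41 × 10^-3;  mass: 105.99x + 84.01y = 0.596
Solving, x = 1.78 × 10^-3 mol, y = 4.85 × 10^-3 mol
mass of Na2CO3 = 1.78 × 10^-3 × 105.99 = 0.189 g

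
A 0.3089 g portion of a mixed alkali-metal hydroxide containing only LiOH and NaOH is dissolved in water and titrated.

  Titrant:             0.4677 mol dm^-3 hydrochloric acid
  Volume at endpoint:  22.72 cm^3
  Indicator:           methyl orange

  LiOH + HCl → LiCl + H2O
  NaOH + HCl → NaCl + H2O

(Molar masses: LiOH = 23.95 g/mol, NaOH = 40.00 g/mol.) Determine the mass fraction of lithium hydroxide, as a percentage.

n(HCl) = 0.02272 × 0.4677 = 0.01063 mol
Let x = n(LiOH), y = n(NaOH).
Titrant: 1x + 1y = 0.01063;  mass: 23.95x + 40.00y = 0.3089
Solving, x = 7.236 × 10^-3 mol, y = 3.390 × 10^-3 mol
mass of LiOH = 7.236 × 10^-3 × 23.95 = 0.1733 g
% LiOH = 0.1733 / 0.3089 × 100 = 56.11 %

56.11 %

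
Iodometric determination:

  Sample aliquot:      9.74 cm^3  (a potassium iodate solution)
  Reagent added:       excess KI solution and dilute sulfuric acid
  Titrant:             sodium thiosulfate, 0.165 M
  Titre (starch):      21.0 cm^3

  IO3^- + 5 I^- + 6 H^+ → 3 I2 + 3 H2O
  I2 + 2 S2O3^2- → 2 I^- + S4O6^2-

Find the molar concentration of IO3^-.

n(S2O3^2-) = 0.0210 × 0.165 = 3.47 × 10^-3 mol
n(I2) = n(S2O3^2-)/2 = 1.73 × 10^-3 mol
From the 1:3 ratio, n(IO3^-) in the aliquot = 1/3 × 1.73 × 10^-3 = 5.77 × 10^-4 mol
[IO3^-] = 5.77 × 10^-4 / 0.00974 = 0.0593 mol/L

0.0593 M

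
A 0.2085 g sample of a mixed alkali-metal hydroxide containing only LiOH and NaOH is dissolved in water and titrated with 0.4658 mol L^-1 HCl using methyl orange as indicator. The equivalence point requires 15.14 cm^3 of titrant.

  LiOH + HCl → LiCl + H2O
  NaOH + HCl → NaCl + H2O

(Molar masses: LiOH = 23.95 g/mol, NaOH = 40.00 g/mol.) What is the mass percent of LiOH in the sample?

n(HCl) = 0.01514 × 0.4658 = 7.052 × 10^-3 mol
Let x = n(LiOH), y = n(NaOH).
Titrant: 1x + 1y = 7.052 × 10^-3;  mass: 23.95x + 40.00y = 0.2085
Solving, x = 4.585 × 10^-3 mol, y = 2.467 × 10^-3 mol
mass of LiOH = 4.585 × 10^-3 × 23.95 = 0.1098 g
% LiOH = 0.1098 / 0.2085 × 100 = 52.67 %

52.67 %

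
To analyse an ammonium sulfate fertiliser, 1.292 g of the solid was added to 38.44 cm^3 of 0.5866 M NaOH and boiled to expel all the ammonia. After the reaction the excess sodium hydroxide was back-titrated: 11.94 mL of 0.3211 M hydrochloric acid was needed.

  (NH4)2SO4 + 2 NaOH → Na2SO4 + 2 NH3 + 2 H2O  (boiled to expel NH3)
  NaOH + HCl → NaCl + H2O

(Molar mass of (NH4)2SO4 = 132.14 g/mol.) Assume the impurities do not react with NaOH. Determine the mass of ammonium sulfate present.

1.236 g

n(NaOH) added = 0.03844 × 0.5866 = 0.02255 mol
n(HCl) used in back-titration = 0.01194 × 0.3211 = 3.834 × 10^-3 mol
n(NaOH) left over = 3.834 × 10^-3 mol (1:1 ratio)
n(NaOH) consumed by analyte = 0.02255 − 3.834 × 10^-3 = 0.01871 mol
From the 1:2 ratio, n((NH4)2SO4) = 1/2 × 0.01871 = 9.357 × 10^-3 mol
mass of (NH4)2SO4 = 9.357 × 10^-3 × 132.14 = 1.236 g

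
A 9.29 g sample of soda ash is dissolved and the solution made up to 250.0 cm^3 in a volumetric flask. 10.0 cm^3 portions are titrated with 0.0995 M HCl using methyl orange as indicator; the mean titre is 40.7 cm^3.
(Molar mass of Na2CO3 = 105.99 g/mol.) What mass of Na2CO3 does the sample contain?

5.37 g

Na2CO3 + 2 HCl → 2 NaCl + H2O + CO2
n(HCl) per titration = 0.0407 × 0.0995 = 4.05 × 10^-3 mol
From the 1:2 ratio, n(Na2CO3) in each aliquot = 1/2 × 4.05 × 10^-3 = 2.02 × 10^-3 mol
n(Na2CO3) in the whole flask = 2.02 × 10^-3 × 250.0/10.0 = 0.0506 mol
mass of Na2CO3 = 0.0506 × 105.99 = 5.37 g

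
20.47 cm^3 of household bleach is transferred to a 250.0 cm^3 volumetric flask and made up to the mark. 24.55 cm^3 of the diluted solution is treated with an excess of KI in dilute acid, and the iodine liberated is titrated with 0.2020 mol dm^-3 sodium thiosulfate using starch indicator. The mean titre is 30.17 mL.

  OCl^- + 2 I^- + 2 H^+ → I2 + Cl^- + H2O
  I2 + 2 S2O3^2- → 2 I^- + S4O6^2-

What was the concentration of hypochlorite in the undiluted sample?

n(S2O3^2-) = 0.03017 × 0.2020 = 6.094 × 10^-3 mol
n(I2) = n(S2O3^2-)/2 = 3.047 × 10^-3 mol
n(OCl^-) in the aliquot = 3.047 × 10^-3 mol (1:1 ratio)
[OCl^-]_dilute = 3.047 × 10^-3 / 0.02455 = 0.1241 mol/L
[OCl^-]_original = 0.1241 × 250.0/20.47 = 1.516 mol/L

1.516 mol/L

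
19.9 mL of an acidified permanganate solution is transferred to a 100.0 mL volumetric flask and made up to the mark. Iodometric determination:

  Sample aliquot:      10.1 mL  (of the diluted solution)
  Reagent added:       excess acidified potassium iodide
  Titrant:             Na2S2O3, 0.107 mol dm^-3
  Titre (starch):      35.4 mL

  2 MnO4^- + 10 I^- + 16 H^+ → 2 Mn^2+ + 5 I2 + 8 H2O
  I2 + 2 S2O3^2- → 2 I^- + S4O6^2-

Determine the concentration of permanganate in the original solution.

0.377 mol/L

n(S2O3^2-) = 0.0354 × 0.107 = 3.79 × 10^-3 mol
n(I2) = n(S2O3^2-)/2 = 1.89 × 10^-3 mol
From the 2:5 ratio, n(MnO4^-) in the aliquot = 2/5 × 1.89 × 10^-3 = 7.58 × 10^-4 mol
[MnO4^-]_dilute = 7.58 × 10^-4 / 0.0101 = 0.0750 mol/L
[MnO4^-]_original = 0.0750 × 100.0/19.9 = 0.377 mol/L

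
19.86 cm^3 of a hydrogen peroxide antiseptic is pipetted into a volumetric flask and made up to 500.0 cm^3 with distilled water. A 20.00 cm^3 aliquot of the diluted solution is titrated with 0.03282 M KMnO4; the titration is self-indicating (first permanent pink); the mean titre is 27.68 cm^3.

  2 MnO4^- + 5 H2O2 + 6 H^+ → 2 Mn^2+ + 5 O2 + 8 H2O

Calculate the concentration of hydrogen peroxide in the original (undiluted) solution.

n(KMnO4) = 0.02768 × 0.03282 = 9.085 × 10^-4 mol
From the 5:2 ratio, n(H2O2) in the aliquot = 5/2 × 9.085 × 10^-4 = 2.271 × 10^-3 mol
[H2O2]_dilute = 2.271 × 10^-3 / 0.02000 = 0.1136 mol/L
Dilution factor = 500.0 / 19.86 = 25.18
[H2O2]_stock = 0.1136 × 25.18 = 2.859 mol/L

2.859 M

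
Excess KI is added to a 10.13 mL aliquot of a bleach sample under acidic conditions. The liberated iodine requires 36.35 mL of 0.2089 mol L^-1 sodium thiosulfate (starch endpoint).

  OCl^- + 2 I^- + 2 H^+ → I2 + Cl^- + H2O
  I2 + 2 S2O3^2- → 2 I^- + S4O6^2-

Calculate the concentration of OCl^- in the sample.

0.3748 mol/L

n(S2O3^2-) = 0.03635 × 0.2089 = 7.594 × 10^-3 mol
n(I2) = n(S2O3^2-)/2 = 3.797 × 10^-3 mol
n(OCl^-) in the aliquot = 3.797 × 10^-3 mol (1:1 ratio)
[OCl^-] = 3.797 × 10^-3 / 0.01013 = 0.3748 mol/L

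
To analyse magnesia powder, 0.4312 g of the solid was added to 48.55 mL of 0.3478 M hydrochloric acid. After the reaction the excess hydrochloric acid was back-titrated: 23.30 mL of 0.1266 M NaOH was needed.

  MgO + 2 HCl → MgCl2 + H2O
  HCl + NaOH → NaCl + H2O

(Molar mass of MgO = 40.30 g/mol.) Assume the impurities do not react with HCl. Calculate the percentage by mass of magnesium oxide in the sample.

65.12 %

n(HCl) added = 0.04855 × 0.3478 = 0.01689 mol
n(NaOH) used in back-titration = 0.02330 × 0.1266 = 2.950 × 10^-3 mol
n(HCl) left over = 2.950 × 10^-3 mol (1:1 ratio)
n(HCl) consumed by analyte = 0.01689 − 2.950 × 10^-3 = 0.01394 mol
From the 1:2 ratio, n(MgO) = 1/2 × 0.01394 = 6.968 × 10^-3 mol
mass of MgO = 6.968 × 10^-3 × 40.30 = 0.2808 g
% MgO = 0.2808 / 0.4312 × 100 = 65.12 %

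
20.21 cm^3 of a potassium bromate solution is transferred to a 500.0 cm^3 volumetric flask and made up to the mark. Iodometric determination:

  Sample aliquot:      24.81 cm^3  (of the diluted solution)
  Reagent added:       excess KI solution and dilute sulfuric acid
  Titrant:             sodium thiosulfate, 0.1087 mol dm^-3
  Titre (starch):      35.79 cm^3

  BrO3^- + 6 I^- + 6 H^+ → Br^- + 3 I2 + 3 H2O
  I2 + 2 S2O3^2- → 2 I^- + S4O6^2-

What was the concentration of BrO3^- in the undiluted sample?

0.6466 mol/L

n(S2O3^2-) = 0.03579 × 0.1087 = 3.890 × 10^-3 mol
n(I2) = n(S2O3^2-)/2 = 1.945 × 10^-3 mol
From the 1:3 ratio, n(BrO3^-) in the aliquot = 1/3 × 1.945 × 10^-3 = 6.484 × 10^-4 mol
[BrO3^-]_dilute = 6.484 × 10^-4 / 0.02481 = 0.02613 mol/L
[BrO3^-]_original = 0.02613 × 500.0/20.21 = 0.6466 mol/L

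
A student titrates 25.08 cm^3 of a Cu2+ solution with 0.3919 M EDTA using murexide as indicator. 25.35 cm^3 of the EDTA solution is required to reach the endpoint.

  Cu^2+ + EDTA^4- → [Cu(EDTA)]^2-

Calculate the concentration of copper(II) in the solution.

0.3961 M

n(EDTA) = 0.02535 L × 0.3919 mol/L = 9.935 × 10^-3 mol
n(Cu2+) = 9.935 × 10^-3 mol (1:1 mole ratio)
[Cu2+] = 9.935 × 10^-3 mol / 0.02508 L = 0.3961 mol/L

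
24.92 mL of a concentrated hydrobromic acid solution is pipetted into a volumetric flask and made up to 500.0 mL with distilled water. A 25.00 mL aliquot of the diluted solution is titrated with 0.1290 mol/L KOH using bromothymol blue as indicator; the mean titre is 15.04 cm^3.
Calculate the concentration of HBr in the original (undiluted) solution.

1.557 mol/L

HBr + KOH → KBr + H2O
n(KOH) = 0.01504 × 0.1290 = 1.940 × 10^-3 mol
n(HBr) in the aliquot = 1.940 × 10^-3 mol (1:1 ratio)
[HBr]_dilute = 1.940 × 10^-3 / 0.02500 = 0.07761 mol/L
Dilution factor = 500.0 / 24.92 = 20.06
[HBr]_stock = 0.07761 × 20.06 = 1.557 mol/L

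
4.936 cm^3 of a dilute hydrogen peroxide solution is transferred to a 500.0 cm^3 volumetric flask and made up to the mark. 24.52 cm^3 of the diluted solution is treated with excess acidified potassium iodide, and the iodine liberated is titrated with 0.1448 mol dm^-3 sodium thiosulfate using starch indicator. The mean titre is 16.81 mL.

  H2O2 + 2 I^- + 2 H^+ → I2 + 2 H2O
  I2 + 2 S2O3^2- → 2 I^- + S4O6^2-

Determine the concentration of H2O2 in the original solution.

n(S2O3^2-) = 0.01681 × 0.1448 = 2.434 × 10^-3 mol
n(I2) = n(S2O3^2-)/2 = 1.217 × 10^-3 mol
n(H2O2) in the aliquot = 1.217 × 10^-3 mol (1:1 ratio)
[H2O2]_dilute = 1.217 × 10^-3 / 0.02452 = 0.04963 mol/L
[H2O2]_original = 0.04963 × 500.0/4.936 = 5.028 mol/L

5.028 mol/L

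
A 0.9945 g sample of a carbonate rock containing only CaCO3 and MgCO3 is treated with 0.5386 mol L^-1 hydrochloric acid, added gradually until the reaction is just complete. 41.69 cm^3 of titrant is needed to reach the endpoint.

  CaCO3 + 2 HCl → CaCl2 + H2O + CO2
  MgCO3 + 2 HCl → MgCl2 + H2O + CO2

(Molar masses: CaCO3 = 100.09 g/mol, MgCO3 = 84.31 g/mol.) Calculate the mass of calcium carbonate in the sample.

n(HCl) = 0.04169 × 0.5386 = 0.02245 mol
Let x = n(CaCO3), y = n(MgCO3).
Titrant: 2x + 2y = 0.02245;  mass: 100.09x + 84.31y = 0.9945
Solving, x = 3.038 × 10^-3 mol, y = 8.189 × 10^-3 mol
mass of CaCO3 = 3.038 × 10^-3 × 100.09 = 0.3041 g

0.3041 g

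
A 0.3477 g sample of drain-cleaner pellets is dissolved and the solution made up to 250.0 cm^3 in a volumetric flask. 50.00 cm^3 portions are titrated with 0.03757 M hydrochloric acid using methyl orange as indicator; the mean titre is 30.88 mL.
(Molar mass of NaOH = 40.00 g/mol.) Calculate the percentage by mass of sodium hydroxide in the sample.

NaOH + HCl → NaCl + H2O
n(HCl) per titration = 0.03088 × 0.03757 = 1.160 × 10^-3 mol
n(NaOH) in each aliquot = 1.160 × 10^-3 mol (1:1 ratio)
n(NaOH) in the whole flask = 1.160 × 10^-3 × 250.0/50.00 = 5.801 × 10^-3 mol
mass of NaOH = 5.801 × 10^-3 × 40.00 = 0.2320 g
% NaOH = 0.2320 / 0.3477 × 100 = 66.73 %

66.73 %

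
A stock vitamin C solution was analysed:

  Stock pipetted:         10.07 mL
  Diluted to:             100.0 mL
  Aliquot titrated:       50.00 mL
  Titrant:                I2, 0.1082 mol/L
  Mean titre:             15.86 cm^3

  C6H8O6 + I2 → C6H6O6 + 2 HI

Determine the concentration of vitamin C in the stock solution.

n(I2) = 0.01586 × 0.1082 = 1.716 × 10^-3 mol
n(C6H8O6) in the aliquot = 1.716 × 10^-3 mol (1:1 ratio)
[C6H8O6]_dilute = 1.716 × 10^-3 / 0.05000 = 0.03432 mol/L
Dilution factor = 100.0 / 10.07 = 9.930
[C6H8O6]_stock = 0.03432 × 9.930 = 0.3408 mol/L

0.3408 mol/L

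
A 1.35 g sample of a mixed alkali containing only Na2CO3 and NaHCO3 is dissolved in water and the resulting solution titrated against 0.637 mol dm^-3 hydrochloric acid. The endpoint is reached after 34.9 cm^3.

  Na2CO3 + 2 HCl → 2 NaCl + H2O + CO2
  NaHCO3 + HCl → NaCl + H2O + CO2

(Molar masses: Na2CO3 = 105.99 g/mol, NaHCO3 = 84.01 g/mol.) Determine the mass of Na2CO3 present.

n(HCl) = 0.0349 × 0.637 = 0.0222 mol
Let x = n(Na2CO3), y = n(NaHCO3).
Titrant: 2x + 1y = 0.0222;  mass: 105.99x + 84.01y = 1.35
Solving, x = 8.35 × 10^-3 mol, y = 5.54 × 10^-3 mol
mass of Na2CO3 = 8.35 × 10^-3 × 105.99 = 0.885 g

0.885 g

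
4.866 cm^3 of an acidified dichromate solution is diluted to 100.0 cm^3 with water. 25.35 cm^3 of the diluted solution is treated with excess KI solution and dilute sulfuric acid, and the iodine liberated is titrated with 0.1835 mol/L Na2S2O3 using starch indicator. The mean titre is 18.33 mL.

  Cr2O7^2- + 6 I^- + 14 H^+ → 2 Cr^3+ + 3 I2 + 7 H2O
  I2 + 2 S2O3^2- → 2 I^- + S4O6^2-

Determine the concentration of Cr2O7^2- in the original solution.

0.4545 mol/L

n(S2O3^2-) = 0.01833 × 0.1835 = 3.364 × 10^-3 mol
n(I2) = n(S2O3^2-)/2 = 1.682 × 10^-3 mol
From the 1:3 ratio, n(Cr2O7^2-) in the aliquot = 1/3 × 1.682 × 10^-3 = 5.606 × 10^-4 mol
[Cr2O7^2-]_dilute = 5.606 × 10^-4 / 0.02535 = 0.02211 mol/L
[Cr2O7^2-]_original = 0.02211 × 100.0/4.866 = 0.4545 mol/L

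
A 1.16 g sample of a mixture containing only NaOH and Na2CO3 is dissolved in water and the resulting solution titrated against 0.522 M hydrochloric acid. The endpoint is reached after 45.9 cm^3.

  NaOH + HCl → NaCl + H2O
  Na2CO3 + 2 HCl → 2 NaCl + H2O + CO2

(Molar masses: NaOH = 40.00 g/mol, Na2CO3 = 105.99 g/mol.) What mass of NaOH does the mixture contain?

0.338 g

n(HCl) = 0.0459 × 0.522 = 0.0240 mol
Let x = n(NaOH), y = n(Na2CO3).
Titrant: 1x + 2y = 0.0240;  mass: 40.00x + 105.99y = 1.16
Solving, x = 8.45 × 10^-3 mol, y = 7.76 × 10^-3 mol
mass of NaOH = 8.45 × 10^-3 × 40.00 = 0.338 g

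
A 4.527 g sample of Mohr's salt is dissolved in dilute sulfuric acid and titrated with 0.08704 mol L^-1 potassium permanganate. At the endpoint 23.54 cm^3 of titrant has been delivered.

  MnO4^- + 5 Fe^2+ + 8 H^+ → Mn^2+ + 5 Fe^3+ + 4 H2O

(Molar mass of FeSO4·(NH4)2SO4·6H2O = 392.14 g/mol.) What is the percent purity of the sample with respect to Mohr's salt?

n(KMnO4) = 0.02354 L × 0.08704 mol/L = 2.049 × 10^-3 mol
From the 5:1 ratio, n(FeSO4·(NH4)2SO4·6H2O) = 5/1 × 2.049 × 10^-3 = 0.01024 mol
mass of FeSO4·(NH4)2SO4·6H2O = 0.01024 × 392.14 g/mol = 4.017 g
% FeSO4·(NH4)2SO4·6H2O = 4.017 / 4.527 × 100 = 88.74 %

88.74 %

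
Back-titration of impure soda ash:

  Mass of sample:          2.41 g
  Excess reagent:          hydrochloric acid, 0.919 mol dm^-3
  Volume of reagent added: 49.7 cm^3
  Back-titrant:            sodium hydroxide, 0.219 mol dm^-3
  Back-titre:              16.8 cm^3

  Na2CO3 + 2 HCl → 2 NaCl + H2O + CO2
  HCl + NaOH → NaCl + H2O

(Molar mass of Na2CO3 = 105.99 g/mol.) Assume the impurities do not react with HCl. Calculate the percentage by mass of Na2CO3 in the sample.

92.3 %

n(HCl) added = 0.0497 × 0.919 = 0.0457 mol
n(NaOH) used in back-titration = 0.0168 × 0.219 = 3.68 × 10^-3 mol
n(HCl) left over = 3.68 × 10^-3 mol (1:1 ratio)
n(HCl) consumed by analyte = 0.0457 − 3.68 × 10^-3 = 0.0420 mol
From the 1:2 ratio, n(Na2CO3) = 1/2 × 0.0420 = 0.0210 mol
mass of Na2CO3 = 0.0210 × 105.99 = 2.23 g
% Na2CO3 = 2.23 / 2.41 × 100 = 92.3 %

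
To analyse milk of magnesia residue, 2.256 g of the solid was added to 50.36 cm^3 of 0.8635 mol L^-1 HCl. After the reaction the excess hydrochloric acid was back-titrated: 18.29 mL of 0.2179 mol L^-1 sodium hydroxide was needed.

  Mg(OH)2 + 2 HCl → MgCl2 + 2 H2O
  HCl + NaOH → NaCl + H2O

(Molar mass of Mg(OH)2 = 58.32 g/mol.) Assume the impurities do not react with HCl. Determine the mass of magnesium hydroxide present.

1.152 g

n(HCl) added = 0.05036 × 0.8635 = 0.04349 mol
n(NaOH) used in back-titration = 0.01829 × 0.2179 = 3.985 × 10^-3 mol
n(HCl) left over = 3.985 × 10^-3 mol (1:1 ratio)
n(HCl) consumed by analyte = 0.04349 − 3.985 × 10^-3 = 0.03950 mol
From the 1:2 ratio, n(Mg(OH)2) = 1/2 × 0.03950 = 0.01975 mol
mass of Mg(OH)2 = 0.01975 × 58.32 = 1.152 g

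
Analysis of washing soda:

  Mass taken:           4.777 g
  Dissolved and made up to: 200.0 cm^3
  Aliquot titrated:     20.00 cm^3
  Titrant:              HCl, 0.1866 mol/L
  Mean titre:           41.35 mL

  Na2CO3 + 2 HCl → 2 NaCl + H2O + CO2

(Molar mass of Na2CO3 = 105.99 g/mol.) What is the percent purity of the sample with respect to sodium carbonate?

85.60 %

n(HCl) per titration = 0.04135 × 0.1866 = 7.716 × 10^-3 mol
From the 1:2 ratio, n(Na2CO3) in each aliquot = 1/2 × 7.716 × 10^-3 = 3.858 × 10^-3 mol
n(Na2CO3) in the whole flask = 3.858 × 10^-3 × 200.0/20.00 = 0.03858 mol
mass of Na2CO3 = 0.03858 × 105.99 = 4.089 g
% Na2CO3 = 4.089 / 4.777 × 100 = 85.60 %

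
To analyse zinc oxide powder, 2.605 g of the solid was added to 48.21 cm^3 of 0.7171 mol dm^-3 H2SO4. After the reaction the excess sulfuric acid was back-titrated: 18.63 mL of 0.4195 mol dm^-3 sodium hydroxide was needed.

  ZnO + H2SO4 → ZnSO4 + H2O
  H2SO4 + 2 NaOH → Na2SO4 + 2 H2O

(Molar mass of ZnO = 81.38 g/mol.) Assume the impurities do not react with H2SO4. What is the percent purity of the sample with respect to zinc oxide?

n(H2SO4) added = 0.04821 × 0.7171 = 0.03457 mol
n(NaOH) used in back-titration = 0.01863 × 0.4195 = 7.815 × 10^-3 mol
From the 1:2 ratio, n(H2SO4) left over = 1/2 × 7.815 × 10^-3 = 3.908 × 10^-3 mol
n(H2SO4) consumed by analyte = 0.03457 − 3.908 × 10^-3 = 0.03066 mol
n(ZnO) = 0.03066 mol (1:1 ratio)
mass of ZnO = 0.03066 × 81.38 = 2.495 g
% ZnO = 2.495 / 2.605 × 100 = 95.79 %

95.79 %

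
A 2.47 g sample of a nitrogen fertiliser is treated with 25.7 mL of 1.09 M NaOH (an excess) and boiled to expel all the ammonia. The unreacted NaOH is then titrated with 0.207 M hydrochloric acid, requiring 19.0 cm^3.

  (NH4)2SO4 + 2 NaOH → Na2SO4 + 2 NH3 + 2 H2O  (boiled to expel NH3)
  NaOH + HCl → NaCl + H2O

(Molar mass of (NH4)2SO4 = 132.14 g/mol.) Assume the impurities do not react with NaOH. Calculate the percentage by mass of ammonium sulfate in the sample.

n(NaOH) added = 0.0257 × 1.09 = 0.0280 mol
n(HCl) used in back-titration = 0.0190 × 0.207 = 3.93 × 10^-3 mol
n(NaOH) left over = 3.93 × 10^-3 mol (1:1 ratio)
n(NaOH) consumed by analyte = 0.0280 − 3.93 × 10^-3 = 0.0241 mol
From the 1:2 ratio, n((NH4)2SO4) = 1/2 × 0.0241 = 0.0120 mol
mass of (NH4)2SO4 = 0.0120 × 132.14 = 1.59 g
% (NH4)2SO4 = 1.59 / 2.47 × 100 = 64.4 %

64.4 %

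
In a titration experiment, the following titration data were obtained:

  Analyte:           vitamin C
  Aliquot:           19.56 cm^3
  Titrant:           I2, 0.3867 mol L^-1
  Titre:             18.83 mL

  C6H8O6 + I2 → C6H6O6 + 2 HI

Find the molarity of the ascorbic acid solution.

0.3723 mol/L

n(I2) = 0.01883 L × 0.3867 mol/L = 7.282 × 10^-3 mol
n(C6H8O6) = 7.282 × 10^-3 mol (1:1 mole ratio)
[C6H8O6] = 7.282 × 10^-3 mol / 0.01956 L = 0.3723 mol/L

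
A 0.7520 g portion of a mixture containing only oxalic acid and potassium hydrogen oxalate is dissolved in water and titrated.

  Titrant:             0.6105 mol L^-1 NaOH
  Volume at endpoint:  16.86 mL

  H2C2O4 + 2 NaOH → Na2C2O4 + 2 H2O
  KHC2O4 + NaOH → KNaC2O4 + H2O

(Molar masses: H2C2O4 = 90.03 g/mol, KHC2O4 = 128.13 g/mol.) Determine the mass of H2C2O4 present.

n(NaOH) = 0.01686 × 0.6105 = 0.01029 mol
Let x = n(H2C2O4), y = n(KHC2O4).
Titrant: 2x + 1y = 0.01029;  mass: 90.03x + 128.13y = 0.7520
Solving, x = 3.410 × 10^-3 mol, y = 3.473 × 10^-3 mol
mass of H2C2O4 = 3.410 × 10^-3 × 90.03 = 0.3070 g

0.3070 g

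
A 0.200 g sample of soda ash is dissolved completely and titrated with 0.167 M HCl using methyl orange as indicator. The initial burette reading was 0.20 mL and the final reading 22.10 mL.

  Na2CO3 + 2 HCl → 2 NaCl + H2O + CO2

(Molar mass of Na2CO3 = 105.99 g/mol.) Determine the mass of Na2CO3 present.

n(HCl) = 0.0219 L × 0.167 mol/L = 3.66 × 10^-3 mol
From the 1:2 ratio, n(Na2CO3) = 1/2 × 3.66 × 10^-3 = 1.83 × 10^-3 mol
mass of Na2CO3 = 1.83 × 10^-3 × 105.99 g/mol = 0.194 g

0.194 g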